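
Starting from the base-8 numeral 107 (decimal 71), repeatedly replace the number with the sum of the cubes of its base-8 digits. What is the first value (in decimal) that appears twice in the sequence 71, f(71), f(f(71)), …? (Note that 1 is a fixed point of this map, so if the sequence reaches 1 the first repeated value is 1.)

559

71 = (1,0,7)_8 → 1³ + 0³ + 7³ = 344
344 = (5,3,0)_8 → 5³ + 3³ + 0³ = 152
152 = (2,3,0)_8 → 2³ + 3³ + 0³ = 35
35 = (4,3)_8 → 4³ + 3³ = 91
91 = (1,3,3)_8 → 1³ + 3³ + 3³ = 55
55 = (6,7)_8 → 6³ + 7³ = 559
559 = (1,0,5,7)_8 → 1³ + 0³ + 5³ + 7³ = 469
469 = (7,2,5)_8 → 7³ + 2³ + 5³ = 476
476 = (7,3,4)_8 → 7³ + 3³ + 4³ = 434
434 = (6,6,2)_8 → 6³ + 6³ + 2³ = 440
440 = (6,7,0)_8 → 6³ + 7³ + 0³ = 559  — 559 already appeared earlier.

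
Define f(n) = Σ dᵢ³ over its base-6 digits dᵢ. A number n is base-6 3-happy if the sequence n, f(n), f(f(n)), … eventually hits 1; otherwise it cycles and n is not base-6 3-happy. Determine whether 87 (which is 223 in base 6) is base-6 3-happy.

87 = (2,2,3)_6 → 2³ + 2³ + 3³ = 43
43 = (1,1,1)_6 → 1³ + 1³ + 1³ = 3
3 = (3)_6 → 3³ = 27
27 = (4,3)_6 → 4³ + 3³ = 91
91 = (2,3,1)_6 → 2³ + 3³ + 1³ = 36
36 = (1,0,0)_6 → 1³ + 0³ + 0³ = 1  — reached 1.

base-6 3-happy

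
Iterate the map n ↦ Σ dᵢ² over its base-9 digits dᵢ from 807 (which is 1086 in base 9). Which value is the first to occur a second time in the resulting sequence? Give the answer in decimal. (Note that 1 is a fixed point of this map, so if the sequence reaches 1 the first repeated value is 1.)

807 = (1,0,8,6)_9 → 1² + 0² + 8² + 6² = 101
101 = (1,2,2)_9 → 1² + 2² + 2² = 9
9 = (1,0)_9 → 1² + 0² = 1  — reached the fixed point 1.
1 → 1, so 1 is the first repeated value.

1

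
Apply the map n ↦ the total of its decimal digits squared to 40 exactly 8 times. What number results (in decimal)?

40 → 4² + 0² = 16 + 0 = 16
16 → 1² + 6² = 1 + 36 = 37
37 → 3² + 7² = 9 + 49 = 58
58 → 5² + 8² = 25 + 64 = 89
89 → 8² + 9² = 64 + 81 = 145
145 → 1² + 4² + 5² = 1 + 16 + 25 = 42
42 → 4² + 2² = 16 + 4 = 20
20 → 2² + 0² = 4 + 0 = 4

4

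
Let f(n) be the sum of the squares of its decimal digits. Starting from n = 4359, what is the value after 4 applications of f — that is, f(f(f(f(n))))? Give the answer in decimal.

4359 → 4² + 3² + 5² + 9² = 131
131 → 1² + 3² + 1² = 11
11 → 1² + 1² = 2
2 → 2² = 4

4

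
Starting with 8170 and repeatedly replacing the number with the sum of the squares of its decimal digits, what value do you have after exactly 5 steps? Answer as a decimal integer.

37

8170 → 114
114 → 18
18 → 65
65 → 61
61 → 37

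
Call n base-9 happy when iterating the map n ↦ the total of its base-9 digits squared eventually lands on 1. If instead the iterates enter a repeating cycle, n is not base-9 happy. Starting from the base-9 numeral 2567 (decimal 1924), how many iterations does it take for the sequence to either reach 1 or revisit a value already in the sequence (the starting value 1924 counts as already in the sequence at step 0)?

6

1924 = (2,5,6,7)_9 → 2² + 5² + 6² + 7² = 114
114 = (1,3,6)_9 → 1² + 3² + 6² = 46
46 = (5,1)_9 → 5² + 1² = 26
26 = (2,8)_9 → 2² + 8² = 68
68 = (7,5)_9 → 7² + 5² = 74
74 = (8,2)_9 → 8² + 2² = 68  — 68 repeats.
That took 6 steps.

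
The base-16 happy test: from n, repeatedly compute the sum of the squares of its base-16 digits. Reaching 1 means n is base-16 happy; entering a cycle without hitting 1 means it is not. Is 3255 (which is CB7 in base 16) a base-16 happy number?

3255 = (12,11,7)_16 → 12² + 11² + 7² = 144 + 121 + 49 = 314
314 = (1,3,10)_16 → 1² + 3² + 10² = 1 + 9 + 100 = 110
110 = (6,14)_16 → 6² + 14² = 36 + 196 = 232
232 = (14,8)_16 → 14² + 8² = 196 + 64 = 260
260 = (1,0,4)_16 → 1² + 0² + 4² = 1 + 0 + 16 = 17
17 = (1,1)_16 → 1² + 1² = 1 + 1 = 2
2 = (2)_16 → 2² = 4
4 = (4)_16 → 4² = 16
16 = (1,0)_16 → 1² + 0² = 1 + 0 = 1  — reached 1.

base-16 happy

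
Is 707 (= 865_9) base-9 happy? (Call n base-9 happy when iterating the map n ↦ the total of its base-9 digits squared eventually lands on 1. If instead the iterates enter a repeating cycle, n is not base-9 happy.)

707 = (8,6,5)_9 → 8² + 6² + 5² = 125
125 = (1,4,8)_9 → 1² + 4² + 8² = 81
81 = (1,0,0)_9 → 1² + 0² + 0² = 1  — reached 1.

base-9 happy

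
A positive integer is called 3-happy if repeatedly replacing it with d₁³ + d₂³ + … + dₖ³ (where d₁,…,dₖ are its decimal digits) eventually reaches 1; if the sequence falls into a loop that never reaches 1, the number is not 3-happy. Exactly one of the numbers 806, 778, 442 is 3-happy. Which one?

778

806: 806 → 728 → 863 → 755 → 593 → 881 → 1025 → 134 → 92 → 737 → 713 → 371 → 371  — repeats 371 (not 3-happy)
778: 778 → 1198 → 1243 → 100 → 1  — reaches 1 (3-happy)
442: 442 → 136 → 244 → 136  — repeats 136 (not 3-happy)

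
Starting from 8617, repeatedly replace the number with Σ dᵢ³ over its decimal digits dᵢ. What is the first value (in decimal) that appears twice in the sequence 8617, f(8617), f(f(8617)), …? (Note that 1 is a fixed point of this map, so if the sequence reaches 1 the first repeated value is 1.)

352

8617 → 8³ + 6³ + 1³ + 7³ = 512 + 216 + 1 + 343 = 1072
1072 → 1³ + 0³ + 7³ + 2³ = 1 + 0 + 343 + 8 = 352
352 → 3³ + 5³ + 2³ = 27 + 125 + 8 = 160
160 → 1³ + 6³ + 0³ = 1 + 216 + 0 = 217
217 → 2³ + 1³ + 7³ = 8 + 1 + 343 = 352  — 352 already appeared earlier.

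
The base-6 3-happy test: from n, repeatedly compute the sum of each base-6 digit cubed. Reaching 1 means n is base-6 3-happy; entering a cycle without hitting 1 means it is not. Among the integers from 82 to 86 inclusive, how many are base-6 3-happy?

82: 82 → 73 → 9 → 28 → 128 → 62 → 73  (repeats 73)
83: 83 → 134 → 99 → 99  (repeats 99)
84: 84 → 16 → 72 → 8 → 9 → 28 → 128 → 62 → 73 → 9  (repeats 9)
85: 85 → 17 → 133 → 92 → 43 → 3 → 27 → 91 → 36 → 1  (reaches 1)
86: 86 → 24 → 64 → 129 → 81 → 36 → 1  (reaches 1)
base-6 3-happy: 85, 86

2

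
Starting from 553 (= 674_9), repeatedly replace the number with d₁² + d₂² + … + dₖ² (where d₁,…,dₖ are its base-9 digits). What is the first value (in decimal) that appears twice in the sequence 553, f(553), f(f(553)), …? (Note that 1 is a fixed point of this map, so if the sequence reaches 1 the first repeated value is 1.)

553 = (6,7,4)_9 → 101
101 = (1,2,2)_9 → 9
9 = (1,0)_9 → 1  — reached the fixed point 1.
1 → 1, so 1 is the first repeated value.

1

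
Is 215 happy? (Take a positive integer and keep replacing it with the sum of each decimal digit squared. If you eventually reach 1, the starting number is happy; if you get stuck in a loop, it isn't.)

not happy

215 → 2² + 1² + 5² = 4 + 1 + 25 = 30
30 → 3² + 0² = 9 + 0 = 9
9 → 9² = 81
81 → 8² + 1² = 64 + 1 = 65
65 → 6² + 5² = 36 + 25 = 61
61 → 6² + 1² = 36 + 1 = 37
37 → 3² + 7² = 9 + 49 = 58
58 → 5² + 8² = 25 + 64 = 89
89 → 8² + 9² = 64 + 81 = 145
145 → 1² + 4² + 5² = 1 + 16 + 25 = 42
42 → 4² + 2² = 16 + 4 = 20
20 → 2² + 0² = 4 + 0 = 4
4 → 4² = 16
16 → 1² + 6² = 1 + 36 = 37  — 37 already seen; the sequence cycles without reaching 1.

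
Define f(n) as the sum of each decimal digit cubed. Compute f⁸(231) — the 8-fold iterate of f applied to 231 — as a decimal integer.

153

231 → 2³ + 3³ + 1³ = 36
36 → 3³ + 6³ = 243
243 → 2³ + 4³ + 3³ = 99
99 → 9³ + 9³ = 1458
1458 → 1³ + 4³ + 5³ + 8³ = 702
702 → 7³ + 0³ + 2³ = 351
351 → 3³ + 5³ + 1³ = 153
153 → 1³ + 5³ + 3³ = 153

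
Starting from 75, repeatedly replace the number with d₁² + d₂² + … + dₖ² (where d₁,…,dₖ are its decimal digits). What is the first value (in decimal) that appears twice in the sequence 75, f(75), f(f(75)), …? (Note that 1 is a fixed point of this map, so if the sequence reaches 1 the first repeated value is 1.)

75 → 74
74 → 65
65 → 61
61 → 37
37 → 58
58 → 89
89 → 145
145 → 42
42 → 20
20 → 4
4 → 16
16 → 37  — 37 already appeared earlier.

37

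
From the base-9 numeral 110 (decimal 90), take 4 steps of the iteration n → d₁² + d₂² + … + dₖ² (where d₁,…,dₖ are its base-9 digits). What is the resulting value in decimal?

50

90 = (1,1,0)_9 → 1² + 1² + 0² = 2
2 = (2)_9 → 2² = 4
4 = (4)_9 → 4² = 16
16 = (1,7)_9 → 1² + 7² = 50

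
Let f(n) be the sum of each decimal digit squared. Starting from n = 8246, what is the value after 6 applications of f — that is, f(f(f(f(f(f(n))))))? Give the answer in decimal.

89

8246 → 8² + 2² + 4² + 6² = 64 + 4 + 16 + 36 = 120
120 → 1² + 2² + 0² = 1 + 4 + 0 = 5
5 → 5² = 25
25 → 2² + 5² = 4 + 25 = 29
29 → 2² + 9² = 4 + 81 = 85
85 → 8² + 5² = 64 + 25 = 89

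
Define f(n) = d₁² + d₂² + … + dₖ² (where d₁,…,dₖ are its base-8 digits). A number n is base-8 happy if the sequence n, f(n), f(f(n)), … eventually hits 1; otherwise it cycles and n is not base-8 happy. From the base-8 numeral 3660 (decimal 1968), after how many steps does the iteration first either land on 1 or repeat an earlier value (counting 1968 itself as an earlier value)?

7

1968 = (3,6,6,0)_8 → 3² + 6² + 6² + 0² = 81
81 = (1,2,1)_8 → 1² + 2² + 1² = 6
6 = (6)_8 → 6² = 36
36 = (4,4)_8 → 4² + 4² = 32
32 = (4,0)_8 → 4² + 0² = 16
16 = (2,0)_8 → 2² + 0² = 4
4 = (4)_8 → 4² = 16  — 16 repeats.
That took 7 steps.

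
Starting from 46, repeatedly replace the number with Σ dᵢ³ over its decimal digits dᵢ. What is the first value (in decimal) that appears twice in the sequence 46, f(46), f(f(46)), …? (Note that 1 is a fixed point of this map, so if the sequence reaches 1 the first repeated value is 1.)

133

46 → 4³ + 6³ = 64 + 216 = 280
280 → 2³ + 8³ + 0³ = 8 + 512 + 0 = 520
520 → 5³ + 2³ + 0³ = 125 + 8 + 0 = 133
133 → 1³ + 3³ + 3³ = 1 + 27 + 27 = 55
55 → 5³ + 5³ = 125 + 125 = 250
250 → 2³ + 5³ + 0³ = 8 + 125 + 0 = 133  — 133 already appeared earlier.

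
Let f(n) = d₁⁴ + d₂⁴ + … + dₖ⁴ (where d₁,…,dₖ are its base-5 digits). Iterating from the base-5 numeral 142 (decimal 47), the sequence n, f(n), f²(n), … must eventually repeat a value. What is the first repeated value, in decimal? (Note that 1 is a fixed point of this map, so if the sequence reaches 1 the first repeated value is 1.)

47 = (1,4,2)_5 → 273
273 = (2,0,4,3)_5 → 353
353 = (2,4,0,3)_5 → 353  — 353 already appeared earlier.

353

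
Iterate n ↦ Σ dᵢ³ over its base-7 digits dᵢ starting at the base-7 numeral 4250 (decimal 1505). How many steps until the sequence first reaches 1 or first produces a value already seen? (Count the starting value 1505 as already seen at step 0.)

1505 = (4,2,5,0)_7 → 4³ + 2³ + 5³ + 0³ = 64 + 8 + 125 + 0 = 197
197 = (4,0,1)_7 → 4³ + 0³ + 1³ = 64 + 0 + 1 = 65
65 = (1,2,2)_7 → 1³ + 2³ + 2³ = 1 + 8 + 8 = 17
17 = (2,3)_7 → 2³ + 3³ = 8 + 27 = 35
35 = (5,0)_7 → 5³ + 0³ = 125 + 0 = 125
125 = (2,3,6)_7 → 2³ + 3³ + 6³ = 8 + 27 + 216 = 251
251 = (5,0,6)_7 → 5³ + 0³ + 6³ = 125 + 0 + 216 = 341
341 = (6,6,5)_7 → 6³ + 6³ + 5³ = 216 + 216 + 125 = 557
557 = (1,4,2,4)_7 → 1³ + 4³ + 2³ + 4³ = 1 + 64 + 8 + 64 = 137
137 = (2,5,4)_7 → 2³ + 5³ + 4³ = 8 + 125 + 64 = 197  — 197 repeats.
That took 10 steps.

10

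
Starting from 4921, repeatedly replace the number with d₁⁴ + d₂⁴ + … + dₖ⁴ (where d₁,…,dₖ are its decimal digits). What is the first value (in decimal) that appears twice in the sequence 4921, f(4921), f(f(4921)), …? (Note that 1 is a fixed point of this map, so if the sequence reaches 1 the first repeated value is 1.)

13139

4921 → 4⁴ + 9⁴ + 2⁴ + 1⁴ = 256 + 6561 + 16 + 1 = 6834
6834 → 6⁴ + 8⁴ + 3⁴ + 4⁴ = 1296 + 4096 + 81 + 256 = 5729
5729 → 5⁴ + 7⁴ + 2⁴ + 9⁴ = 625 + 2401 + 16 + 6561 = 9603
9603 → 9⁴ + 6⁴ + 0⁴ + 3⁴ = 6561 + 1296 + 0 + 81 = 7938
7938 → 7⁴ + 9⁴ + 3⁴ + 8⁴ = 2401 + 6561 + 81 + 4096 = 13139
13139 → 1⁴ + 3⁴ + 1⁴ + 3⁴ + 9⁴ = 1 + 81 + 1 + 81 + 6561 = 6725
6725 → 6⁴ + 7⁴ + 2⁴ + 5⁴ = 1296 + 2401 + 16 + 625 = 4338
4338 → 4⁴ + 3⁴ + 3⁴ + 8⁴ = 256 + 81 + 81 + 4096 = 4514
4514 → 4⁴ + 5⁴ + 1⁴ + 4⁴ = 256 + 625 + 1 + 256 = 1138
1138 → 1⁴ + 1⁴ + 3⁴ + 8⁴ = 1 + 1 + 81 + 4096 = 4179
4179 → 4⁴ + 1⁴ + 7⁴ + 9⁴ = 256 + 1 + 2401 + 6561 = 9219
9219 → 9⁴ + 2⁴ + 1⁴ + 9⁴ = 6561 + 16 + 1 + 6561 = 13139  — 13139 already appeared earlier.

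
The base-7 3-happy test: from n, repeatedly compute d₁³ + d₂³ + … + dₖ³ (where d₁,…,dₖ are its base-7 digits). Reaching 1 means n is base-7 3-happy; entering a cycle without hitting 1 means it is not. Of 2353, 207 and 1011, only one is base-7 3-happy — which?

2353

2353: 2353 → 433 → 343 → 1  — reaches 1 (base-7 3-happy)
207: 207 → 129 → 99 → 9 → 9  — repeats 9 (not base-7 3-happy)
1011: 1011 → 315 → 243 → 405 → 219 → 99 → 9 → 9  — repeats 9 (not base-7 3-happy)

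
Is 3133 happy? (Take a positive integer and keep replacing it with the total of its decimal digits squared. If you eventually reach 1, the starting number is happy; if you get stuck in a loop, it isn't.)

happy

3133 → 3² + 1² + 3² + 3² = 28
28 → 2² + 8² = 68
68 → 6² + 8² = 100
100 → 1² + 0² + 0² = 1  — reached 1.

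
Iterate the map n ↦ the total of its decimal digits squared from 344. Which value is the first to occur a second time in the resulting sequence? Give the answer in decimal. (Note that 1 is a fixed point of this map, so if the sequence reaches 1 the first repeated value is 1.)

89

344 → 41
41 → 17
17 → 50
50 → 25
25 → 29
29 → 85
85 → 89
89 → 145
145 → 42
42 → 20
20 → 4
4 → 16
16 → 37
37 → 58
58 → 89  — 89 already appeared earlier.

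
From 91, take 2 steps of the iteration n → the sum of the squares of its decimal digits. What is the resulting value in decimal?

68

91 → 9² + 1² = 81 + 1 = 82
82 → 8² + 2² = 64 + 4 = 68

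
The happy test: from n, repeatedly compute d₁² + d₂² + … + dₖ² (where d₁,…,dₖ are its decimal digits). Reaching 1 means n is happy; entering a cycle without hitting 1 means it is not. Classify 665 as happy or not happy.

665 → 6² + 6² + 5² = 97
97 → 9² + 7² = 130
130 → 1² + 3² + 0² = 10
10 → 1² + 0² = 1  — reached 1.

happy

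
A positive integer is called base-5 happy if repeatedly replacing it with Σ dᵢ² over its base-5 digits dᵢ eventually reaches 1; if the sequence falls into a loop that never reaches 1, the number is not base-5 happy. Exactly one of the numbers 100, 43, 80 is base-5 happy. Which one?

43

100: 100 → 16 → 10 → 4 → 16  — repeats 16 (not base-5 happy)
43: 43 → 19 → 25 → 1  — reaches 1 (base-5 happy)
80: 80 → 10 → 4 → 16 → 10  — repeats 10 (not base-5 happy)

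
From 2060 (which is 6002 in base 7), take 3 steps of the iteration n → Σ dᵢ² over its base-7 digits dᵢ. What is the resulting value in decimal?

2060 = (6,0,0,2)_7 → 40
40 = (5,5)_7 → 50
50 = (1,0,1)_7 → 2

2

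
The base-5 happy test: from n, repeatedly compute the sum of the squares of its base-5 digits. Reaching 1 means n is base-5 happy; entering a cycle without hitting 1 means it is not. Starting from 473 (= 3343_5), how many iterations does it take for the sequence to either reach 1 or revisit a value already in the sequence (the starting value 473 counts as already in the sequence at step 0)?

473 = (3,3,4,3)_5 → 3² + 3² + 4² + 3² = 43
43 = (1,3,3)_5 → 1² + 3² + 3² = 19
19 = (3,4)_5 → 3² + 4² = 25
25 = (1,0,0)_5 → 1² + 0² + 0² = 1  — reached 1.
That took 4 steps.

4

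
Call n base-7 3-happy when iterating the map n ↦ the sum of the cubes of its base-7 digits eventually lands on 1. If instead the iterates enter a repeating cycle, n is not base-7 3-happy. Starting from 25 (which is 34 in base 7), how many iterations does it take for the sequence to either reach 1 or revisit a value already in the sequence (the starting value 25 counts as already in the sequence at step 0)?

25 = (3,4)_7 → 3³ + 4³ = 27 + 64 = 91
91 = (1,6,0)_7 → 1³ + 6³ + 0³ = 1 + 216 + 0 = 217
217 = (4,3,0)_7 → 4³ + 3³ + 0³ = 64 + 27 + 0 = 91  — 91 repeats.
That took 3 steps.

3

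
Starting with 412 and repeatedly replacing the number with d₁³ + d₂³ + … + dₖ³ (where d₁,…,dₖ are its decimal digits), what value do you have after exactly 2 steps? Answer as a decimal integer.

370

412 → 4³ + 1³ + 2³ = 73
73 → 7³ + 3³ = 370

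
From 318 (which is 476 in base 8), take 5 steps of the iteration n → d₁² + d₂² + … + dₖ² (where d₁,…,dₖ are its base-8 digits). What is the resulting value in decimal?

318 = (4,7,6)_8 → 4² + 7² + 6² = 101
101 = (1,4,5)_8 → 1² + 4² + 5² = 42
42 = (5,2)_8 → 5² + 2² = 29
29 = (3,5)_8 → 3² + 5² = 34
34 = (4,2)_8 → 4² + 2² = 20

20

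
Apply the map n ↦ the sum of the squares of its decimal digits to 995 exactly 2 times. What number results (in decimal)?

995 → 187
187 → 114

114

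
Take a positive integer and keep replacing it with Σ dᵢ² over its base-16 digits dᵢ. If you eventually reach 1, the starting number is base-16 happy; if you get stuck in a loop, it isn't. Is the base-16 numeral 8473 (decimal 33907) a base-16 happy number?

33907 = (8,4,7,3)_16 → 138
138 = (8,10)_16 → 164
164 = (10,4)_16 → 116
116 = (7,4)_16 → 65
65 = (4,1)_16 → 17
17 = (1,1)_16 → 2
2 = (2)_16 → 4
4 = (4)_16 → 16
16 = (1,0)_16 → 1  — reached 1.

base-16 happy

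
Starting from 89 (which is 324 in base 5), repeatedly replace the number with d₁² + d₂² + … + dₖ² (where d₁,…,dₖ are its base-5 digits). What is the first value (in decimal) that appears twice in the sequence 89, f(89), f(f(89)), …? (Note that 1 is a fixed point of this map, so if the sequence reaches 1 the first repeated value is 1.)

13

89 = (3,2,4)_5 → 3² + 2² + 4² = 9 + 4 + 16 = 29
29 = (1,0,4)_5 → 1² + 0² + 4² = 1 + 0 + 16 = 17
17 = (3,2)_5 → 3² + 2² = 9 + 4 = 13
13 = (2,3)_5 → 2² + 3² = 4 + 9 = 13  — 13 already appeared earlier.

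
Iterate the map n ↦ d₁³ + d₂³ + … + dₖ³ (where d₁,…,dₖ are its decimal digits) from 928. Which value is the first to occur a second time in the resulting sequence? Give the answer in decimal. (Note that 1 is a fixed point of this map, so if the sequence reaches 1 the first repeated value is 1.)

133

928 → 9³ + 2³ + 8³ = 1249
1249 → 1³ + 2³ + 4³ + 9³ = 802
802 → 8³ + 0³ + 2³ = 520
520 → 5³ + 2³ + 0³ = 133
133 → 1³ + 3³ + 3³ = 55
55 → 5³ + 5³ = 250
250 → 2³ + 5³ + 0³ = 133  — 133 already appeared earlier.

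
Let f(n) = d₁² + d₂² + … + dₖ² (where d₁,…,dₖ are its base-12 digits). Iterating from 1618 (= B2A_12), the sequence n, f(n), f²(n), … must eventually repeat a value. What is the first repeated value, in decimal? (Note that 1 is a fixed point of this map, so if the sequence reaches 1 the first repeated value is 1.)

25

1618 = (11,2,10)_12 → 225
225 = (1,6,9)_12 → 118
118 = (9,10)_12 → 181
181 = (1,3,1)_12 → 11
11 = (11)_12 → 121
121 = (10,1)_12 → 101
101 = (8,5)_12 → 89
89 = (7,5)_12 → 74
74 = (6,2)_12 → 40
40 = (3,4)_12 → 25
25 = (2,1)_12 → 5
5 = (5)_12 → 25  — 25 already appeared earlier.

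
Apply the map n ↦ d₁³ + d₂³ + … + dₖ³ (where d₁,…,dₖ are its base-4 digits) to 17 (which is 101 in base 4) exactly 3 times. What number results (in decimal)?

17 = (1,0,1)_4 → 1³ + 0³ + 1³ = 1 + 0 + 1 = 2
2 = (2)_4 → 2³ = 8
8 = (2,0)_4 → 2³ + 0³ = 8 + 0 = 8

8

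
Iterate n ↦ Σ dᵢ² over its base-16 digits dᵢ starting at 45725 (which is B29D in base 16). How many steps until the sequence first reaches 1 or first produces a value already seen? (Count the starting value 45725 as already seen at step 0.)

45725 = (11,2,9,13)_16 → 11² + 2² + 9² + 13² = 121 + 4 + 81 + 169 = 375
375 = (1,7,7)_16 → 1² + 7² + 7² = 1 + 49 + 49 = 99
99 = (6,3)_16 → 6² + 3² = 36 + 9 = 45
45 = (2,13)_16 → 2² + 13² = 4 + 169 = 173
173 = (10,13)_16 → 10² + 13² = 100 + 169 = 269
269 = (1,0,13)_16 → 1² + 0² + 13² = 1 + 0 + 169 = 170
170 = (10,10)_16 → 10² + 10² = 100 + 100 = 200
200 = (12,8)_16 → 12² + 8² = 144 + 64 = 208
208 = (13,0)_16 → 13² + 0² = 169 + 0 = 169
169 = (10,9)_16 → 10² + 9² = 100 + 81 = 181
181 = (11,5)_16 → 11² + 5² = 121 + 25 = 146
146 = (9,2)_16 → 9² + 2² = 81 + 4 = 85
85 = (5,5)_16 → 5² + 5² = 25 + 25 = 50
50 = (3,2)_16 → 3² + 2² = 9 + 4 = 13
13 = (13)_16 → 13² = 169  — 169 repeats.
That took 15 steps.

15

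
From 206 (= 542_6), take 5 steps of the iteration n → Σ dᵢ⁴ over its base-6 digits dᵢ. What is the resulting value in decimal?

206 = (5,4,2)_6 → 5⁴ + 4⁴ + 2⁴ = 625 + 256 + 16 = 897
897 = (4,0,5,3)_6 → 4⁴ + 0⁴ + 5⁴ + 3⁴ = 256 + 0 + 625 + 81 = 962
962 = (4,2,4,2)_6 → 4⁴ + 2⁴ + 4⁴ + 2⁴ = 256 + 16 + 256 + 16 = 544
544 = (2,3,0,4)_6 → 2⁴ + 3⁴ + 0⁴ + 4⁴ = 16 + 81 + 0 + 256 = 353
353 = (1,3,4,5)_6 → 1⁴ + 3⁴ + 4⁴ + 5⁴ = 1 + 81 + 256 + 625 = 963

963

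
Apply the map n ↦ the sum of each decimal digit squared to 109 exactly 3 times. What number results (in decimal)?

100

109 → 1² + 0² + 9² = 1 + 0 + 81 = 82
82 → 8² + 2² = 64 + 4 = 68
68 → 6² + 8² = 36 + 64 = 100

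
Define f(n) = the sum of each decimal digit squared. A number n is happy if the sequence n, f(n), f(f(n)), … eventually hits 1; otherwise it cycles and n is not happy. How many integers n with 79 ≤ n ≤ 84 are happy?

2

79: 79 → 130 → 10 → 1  — happy
80: 80 → 64 → 52 → 29 → 85 → 89 → 145 → 42 → 20 → 4 → 16 → 37 → 58 → 89  — not happy
81: 81 → 65 → 61 → 37 → 58 → 89 → 145 → 42 → 20 → 4 → 16 → 37  — not happy
82: 82 → 68 → 100 → 1  — happy
83: 83 → 73 → 58 → 89 → 145 → 42 → 20 → 4 → 16 → 37 → 58  — not happy
84: 84 → 80 → 64 → 52 → 29 → 85 → 89 → 145 → 42 → 20 → 4 → 16 → 37 → 58 → 89  — not happy
happy: 79, 82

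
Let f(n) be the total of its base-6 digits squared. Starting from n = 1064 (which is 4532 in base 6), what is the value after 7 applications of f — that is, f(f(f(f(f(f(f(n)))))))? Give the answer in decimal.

20

1064 = (4,5,3,2)_6 → 54
54 = (1,3,0)_6 → 10
10 = (1,4)_6 → 17
17 = (2,5)_6 → 29
29 = (4,5)_6 → 41
41 = (1,0,5)_6 → 26
26 = (4,2)_6 → 20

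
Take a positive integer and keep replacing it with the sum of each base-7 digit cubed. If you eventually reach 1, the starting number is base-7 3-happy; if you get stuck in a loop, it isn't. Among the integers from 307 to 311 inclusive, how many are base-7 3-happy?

307: 307 → 433 → 343 → 1  (reaches 1)
308: 308 → 224 → 128 → 80 → 92 → 218 → 92  (repeats 92)
309: 309 → 225 → 129 → 99 → 9 → 9  (repeats 9)
310: 310 → 232 → 190 → 244 → 496 → 244  (repeats 244)
311: 311 → 251 → 341 → 557 → 137 → 197 → 65 → 17 → 35 → 125 → 251  (repeats 251)
base-7 3-happy: 307

1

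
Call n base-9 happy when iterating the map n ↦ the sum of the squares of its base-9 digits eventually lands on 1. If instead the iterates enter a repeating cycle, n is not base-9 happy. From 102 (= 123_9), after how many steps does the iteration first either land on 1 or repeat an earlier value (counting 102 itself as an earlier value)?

102 = (1,2,3)_9 → 1² + 2² + 3² = 1 + 4 + 9 = 14
14 = (1,5)_9 → 1² + 5² = 1 + 25 = 26
26 = (2,8)_9 → 2² + 8² = 4 + 64 = 68
68 = (7,5)_9 → 7² + 5² = 49 + 25 = 74
74 = (8,2)_9 → 8² + 2² = 64 + 4 = 68  — 68 repeats.
That took 5 steps.

5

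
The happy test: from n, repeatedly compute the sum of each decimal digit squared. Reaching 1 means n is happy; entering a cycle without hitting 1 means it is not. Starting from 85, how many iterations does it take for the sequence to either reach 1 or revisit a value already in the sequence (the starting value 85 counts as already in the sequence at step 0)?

9

85 → 8² + 5² = 64 + 25 = 89
89 → 8² + 9² = 64 + 81 = 145
145 → 1² + 4² + 5² = 1 + 16 + 25 = 42
42 → 4² + 2² = 16 + 4 = 20
20 → 2² + 0² = 4 + 0 = 4
4 → 4² = 16
16 → 1² + 6² = 1 + 36 = 37
37 → 3² + 7² = 9 + 49 = 58
58 → 5² + 8² = 25 + 64 = 89  — 89 repeats.
That took 9 steps.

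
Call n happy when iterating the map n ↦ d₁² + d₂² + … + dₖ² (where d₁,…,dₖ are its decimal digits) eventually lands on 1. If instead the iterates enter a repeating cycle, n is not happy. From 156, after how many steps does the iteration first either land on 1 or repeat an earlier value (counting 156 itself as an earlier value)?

11

156 → 1² + 5² + 6² = 62
62 → 6² + 2² = 40
40 → 4² + 0² = 16
16 → 1² + 6² = 37
37 → 3² + 7² = 58
58 → 5² + 8² = 89
89 → 8² + 9² = 145
145 → 1² + 4² + 5² = 42
42 → 4² + 2² = 20
20 → 2² + 0² = 4
4 → 4² = 16  — 16 repeats.
That took 11 steps.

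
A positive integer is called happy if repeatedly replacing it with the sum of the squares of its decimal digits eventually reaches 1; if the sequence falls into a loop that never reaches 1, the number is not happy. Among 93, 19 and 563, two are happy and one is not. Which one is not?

93

93: 93 → 90 → 81 → 65 → 61 → 37 → 58 → 89 → 145 → 42 → 20 → 4 → 16 → 37  — repeats 37 (not happy)
19: 19 → 82 → 68 → 100 → 1  — reaches 1 (happy)
563: 563 → 70 → 49 → 97 → 130 → 10 → 1  — reaches 1 (happy)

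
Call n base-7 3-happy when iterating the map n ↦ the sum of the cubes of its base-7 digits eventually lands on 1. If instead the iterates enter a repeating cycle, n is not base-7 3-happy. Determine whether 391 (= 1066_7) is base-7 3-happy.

391 = (1,0,6,6)_7 → 1³ + 0³ + 6³ + 6³ = 1 + 0 + 216 + 216 = 433
433 = (1,1,5,6)_7 → 1³ + 1³ + 5³ + 6³ = 1 + 1 + 125 + 216 = 343
343 = (1,0,0,0)_7 → 1³ + 0³ + 0³ + 0³ = 1 + 0 + 0 + 0 = 1  — reached 1.

base-7 3-happy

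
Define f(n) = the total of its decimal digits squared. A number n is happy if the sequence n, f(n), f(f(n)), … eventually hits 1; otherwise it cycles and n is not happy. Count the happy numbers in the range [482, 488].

1

482: 482 → 84 → 80 → 64 → 52 → 29 → 85 → 89 → 145 → 42 → 20 → 4 → 16 → 37 → 58 → 89  (repeats 89)
483: 483 → 89 → 145 → 42 → 20 → 4 → 16 → 37 → 58 → 89  (repeats 89)
484: 484 → 96 → 117 → 51 → 26 → 40 → 16 → 37 → 58 → 89 → 145 → 42 → 20 → 4 → 16  (repeats 16)
485: 485 → 105 → 26 → 40 → 16 → 37 → 58 → 89 → 145 → 42 → 20 → 4 → 16  (repeats 16)
486: 486 → 116 → 38 → 73 → 58 → 89 → 145 → 42 → 20 → 4 → 16 → 37 → 58  (repeats 58)
487: 487 → 129 → 86 → 100 → 1  (reaches 1)
488: 488 → 144 → 33 → 18 → 65 → 61 → 37 → 58 → 89 → 145 → 42 → 20 → 4 → 16 → 37  (repeats 37)
happy: 487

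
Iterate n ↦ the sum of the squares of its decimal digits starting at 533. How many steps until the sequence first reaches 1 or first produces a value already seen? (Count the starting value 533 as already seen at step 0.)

533 → 5² + 3² + 3² = 43
43 → 4² + 3² = 25
25 → 2² + 5² = 29
29 → 2² + 9² = 85
85 → 8² + 5² = 89
89 → 8² + 9² = 145
145 → 1² + 4² + 5² = 42
42 → 4² + 2² = 20
20 → 2² + 0² = 4
4 → 4² = 16
16 → 1² + 6² = 37
37 → 3² + 7² = 58
58 → 5² + 8² = 89  — 89 repeats.
That took 13 steps.

13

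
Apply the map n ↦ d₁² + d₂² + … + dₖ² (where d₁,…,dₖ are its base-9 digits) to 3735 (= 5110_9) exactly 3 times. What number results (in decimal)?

1

3735 = (5,1,1,0)_9 → 5² + 1² + 1² + 0² = 25 + 1 + 1 + 0 = 27
27 = (3,0)_9 → 3² + 0² = 9 + 0 = 9
9 = (1,0)_9 → 1² + 0² = 1 + 0 = 1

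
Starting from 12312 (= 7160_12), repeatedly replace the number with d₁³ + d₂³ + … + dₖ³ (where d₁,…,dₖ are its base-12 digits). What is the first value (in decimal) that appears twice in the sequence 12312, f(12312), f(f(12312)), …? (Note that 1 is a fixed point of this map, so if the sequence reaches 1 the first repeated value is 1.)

1539

12312 = (7,1,6,0)_12 → 7³ + 1³ + 6³ + 0³ = 343 + 1 + 216 + 0 = 560
560 = (3,10,8)_12 → 3³ + 10³ + 8³ = 27 + 1000 + 512 = 1539
1539 = (10,8,3)_12 → 10³ + 8³ + 3³ = 1000 + 512 + 27 = 1539  — 1539 already appeared earlier.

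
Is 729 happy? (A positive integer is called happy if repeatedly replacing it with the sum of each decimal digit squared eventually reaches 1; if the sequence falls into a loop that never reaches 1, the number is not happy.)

not happy

729 → 7² + 2² + 9² = 134
134 → 1² + 3² + 4² = 26
26 → 2² + 6² = 40
40 → 4² + 0² = 16
16 → 1² + 6² = 37
37 → 3² + 7² = 58
58 → 5² + 8² = 89
89 → 8² + 9² = 145
145 → 1² + 4² + 5² = 42
42 → 4² + 2² = 20
20 → 2² + 0² = 4
4 → 4² = 16  — 16 already seen; the sequence cycles without reaching 1.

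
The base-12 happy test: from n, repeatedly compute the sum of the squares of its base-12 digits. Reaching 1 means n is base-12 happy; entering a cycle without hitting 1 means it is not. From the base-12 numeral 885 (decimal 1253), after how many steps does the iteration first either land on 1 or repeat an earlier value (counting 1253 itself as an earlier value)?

8

1253 = (8,8,5)_12 → 8² + 8² + 5² = 153
153 = (1,0,9)_12 → 1² + 0² + 9² = 82
82 = (6,10)_12 → 6² + 10² = 136
136 = (11,4)_12 → 11² + 4² = 137
137 = (11,5)_12 → 11² + 5² = 146
146 = (1,0,2)_12 → 1² + 0² + 2² = 5
5 = (5)_12 → 5² = 25
25 = (2,1)_12 → 2² + 1² = 5  — 5 repeats.
That took 8 steps.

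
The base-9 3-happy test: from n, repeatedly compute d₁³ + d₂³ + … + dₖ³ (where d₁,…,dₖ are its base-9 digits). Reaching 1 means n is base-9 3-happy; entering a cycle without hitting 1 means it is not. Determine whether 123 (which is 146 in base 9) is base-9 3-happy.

base-9 3-happy

123 = (1,4,6)_9 → 1³ + 4³ + 6³ = 281
281 = (3,4,2)_9 → 3³ + 4³ + 2³ = 99
99 = (1,2,0)_9 → 1³ + 2³ + 0³ = 9
9 = (1,0)_9 → 1³ + 0³ = 1  — reached 1.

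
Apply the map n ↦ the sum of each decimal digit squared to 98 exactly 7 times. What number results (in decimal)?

58

98 → 9² + 8² = 145
145 → 1² + 4² + 5² = 42
42 → 4² + 2² = 20
20 → 2² + 0² = 4
4 → 4² = 16
16 → 1² + 6² = 37
37 → 3² + 7² = 58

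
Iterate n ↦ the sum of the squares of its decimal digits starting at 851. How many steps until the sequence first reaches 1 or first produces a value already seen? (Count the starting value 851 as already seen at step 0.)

851 → 8² + 5² + 1² = 64 + 25 + 1 = 90
90 → 9² + 0² = 81 + 0 = 81
81 → 8² + 1² = 64 + 1 = 65
65 → 6² + 5² = 36 + 25 = 61
61 → 6² + 1² = 36 + 1 = 37
37 → 3² + 7² = 9 + 49 = 58
58 → 5² + 8² = 25 + 64 = 89
89 → 8² + 9² = 64 + 81 = 145
145 → 1² + 4² + 5² = 1 + 16 + 25 = 42
42 → 4² + 2² = 16 + 4 = 20
20 → 2² + 0² = 4 + 0 = 4
4 → 4² = 16
16 → 1² + 6² = 1 + 36 = 37  — 37 repeats.
That took 13 steps.

13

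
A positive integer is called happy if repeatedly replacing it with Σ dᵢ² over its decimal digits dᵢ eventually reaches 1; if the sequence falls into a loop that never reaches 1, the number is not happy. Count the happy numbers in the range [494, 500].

494: 494 → 113 → 11 → 2 → 4 → 16 → 37 → 58 → 89 → 145 → 42 → 20 → 4  (repeats 4)
495: 495 → 122 → 9 → 81 → 65 → 61 → 37 → 58 → 89 → 145 → 42 → 20 → 4 → 16 → 37  (repeats 37)
496: 496 → 133 → 19 → 82 → 68 → 100 → 1  (reaches 1)
497: 497 → 146 → 53 → 34 → 25 → 29 → 85 → 89 → 145 → 42 → 20 → 4 → 16 → 37 → 58 → 89  (repeats 89)
498: 498 → 161 → 38 → 73 → 58 → 89 → 145 → 42 → 20 → 4 → 16 → 37 → 58  (repeats 58)
499: 499 → 178 → 114 → 18 → 65 → 61 → 37 → 58 → 89 → 145 → 42 → 20 → 4 → 16 → 37  (repeats 37)
500: 500 → 25 → 29 → 85 → 89 → 145 → 42 → 20 → 4 → 16 → 37 → 58 → 89  (repeats 89)
happy: 496

1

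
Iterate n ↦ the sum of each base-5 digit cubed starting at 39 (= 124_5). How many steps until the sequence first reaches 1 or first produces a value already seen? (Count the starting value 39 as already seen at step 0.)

39 = (1,2,4)_5 → 1³ + 2³ + 4³ = 1 + 8 + 64 = 73
73 = (2,4,3)_5 → 2³ + 4³ + 3³ = 8 + 64 + 27 = 99
99 = (3,4,4)_5 → 3³ + 4³ + 4³ = 27 + 64 + 64 = 155
155 = (1,1,1,0)_5 → 1³ + 1³ + 1³ + 0³ = 1 + 1 + 1 + 0 = 3
3 = (3)_5 → 3³ = 27
27 = (1,0,2)_5 → 1³ + 0³ + 2³ = 1 + 0 + 8 = 9
9 = (1,4)_5 → 1³ + 4³ = 1 + 64 = 65
65 = (2,3,0)_5 → 2³ + 3³ + 0³ = 8 + 27 + 0 = 35
35 = (1,2,0)_5 → 1³ + 2³ + 0³ = 1 + 8 + 0 = 9  — 9 repeats.
That took 9 steps.

9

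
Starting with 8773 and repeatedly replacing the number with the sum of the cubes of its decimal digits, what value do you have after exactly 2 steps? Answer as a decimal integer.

142

8773 → 8³ + 7³ + 7³ + 3³ = 512 + 343 + 343 + 27 = 1225
1225 → 1³ + 2³ + 2³ + 5³ = 1 + 8 + 8 + 125 = 142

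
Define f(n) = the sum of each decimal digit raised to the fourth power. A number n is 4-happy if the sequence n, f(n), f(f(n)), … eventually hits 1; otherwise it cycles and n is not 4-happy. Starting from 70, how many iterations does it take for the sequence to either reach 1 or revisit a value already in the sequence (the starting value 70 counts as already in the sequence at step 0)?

70 → 7⁴ + 0⁴ = 2401 + 0 = 2401
2401 → 2⁴ + 4⁴ + 0⁴ + 1⁴ = 16 + 256 + 0 + 1 = 273
273 → 2⁴ + 7⁴ + 3⁴ = 16 + 2401 + 81 = 2498
2498 → 2⁴ + 4⁴ + 9⁴ + 8⁴ = 16 + 256 + 6561 + 4096 = 10929
10929 → 1⁴ + 0⁴ + 9⁴ + 2⁴ + 9⁴ = 1 + 0 + 6561 + 16 + 6561 = 13139
13139 → 1⁴ + 3⁴ + 1⁴ + 3⁴ + 9⁴ = 1 + 81 + 1 + 81 + 6561 = 6725
6725 → 6⁴ + 7⁴ + 2⁴ + 5⁴ = 1296 + 2401 + 16 + 625 = 4338
4338 → 4⁴ + 3⁴ + 3⁴ + 8⁴ = 256 + 81 + 81 + 4096 = 4514
4514 → 4⁴ + 5⁴ + 1⁴ + 4⁴ = 256 + 625 + 1 + 256 = 1138
1138 → 1⁴ + 1⁴ + 3⁴ + 8⁴ = 1 + 1 + 81 + 4096 = 4179
4179 → 4⁴ + 1⁴ + 7⁴ + 9⁴ = 256 + 1 + 2401 + 6561 = 9219
9219 → 9⁴ + 2⁴ + 1⁴ + 9⁴ = 6561 + 16 + 1 + 6561 = 13139  — 13139 repeats.
That took 12 steps.

12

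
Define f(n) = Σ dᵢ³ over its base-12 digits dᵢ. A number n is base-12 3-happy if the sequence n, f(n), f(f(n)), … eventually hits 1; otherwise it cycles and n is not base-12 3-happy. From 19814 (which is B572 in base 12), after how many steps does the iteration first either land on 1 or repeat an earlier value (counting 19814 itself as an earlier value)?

19814 = (11,5,7,2)_12 → 11³ + 5³ + 7³ + 2³ = 1331 + 125 + 343 + 8 = 1807
1807 = (1,0,6,7)_12 → 1³ + 0³ + 6³ + 7³ = 1 + 0 + 216 + 343 = 560
560 = (3,10,8)_12 → 3³ + 10³ + 8³ = 27 + 1000 + 512 = 1539
1539 = (10,8,3)_12 → 10³ + 8³ + 3³ = 1000 + 512 + 27 = 1539  — 1539 repeats.
That took 4 steps.

4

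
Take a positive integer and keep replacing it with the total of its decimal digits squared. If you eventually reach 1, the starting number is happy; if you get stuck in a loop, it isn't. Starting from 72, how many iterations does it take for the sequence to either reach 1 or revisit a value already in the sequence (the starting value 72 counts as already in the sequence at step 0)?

14

72 → 53
53 → 34
34 → 25
25 → 29
29 → 85
85 → 89
89 → 145
145 → 42
42 → 20
20 → 4
4 → 16
16 → 37
37 → 58
58 → 89  — 89 repeats.
That took 14 steps.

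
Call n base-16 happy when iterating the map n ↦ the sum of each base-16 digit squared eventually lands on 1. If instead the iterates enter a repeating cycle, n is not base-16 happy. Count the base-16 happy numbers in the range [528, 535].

528: 528 → 5 → 25 → 82 → 29 → 170 → 200 → 208 → 169 → 181 → 146 → 85 → 50 → 13 → 169  (repeats 169)
529: 529 → 6 → 36 → 20 → 17 → 2 → 4 → 16 → 1  (reaches 1)
530: 530 → 9 → 81 → 26 → 101 → 61 → 178 → 125 → 218 → 269 → 170 → 200 → 208 → 169 → 181 → 146 → 85 → 50 → 13 → 169  (repeats 169)
531: 531 → 14 → 196 → 160 → 100 → 52 → 25 → 82 → 29 → 170 → 200 → 208 → 169 → 181 → 146 → 85 → 50 → 13 → 169  (repeats 169)
532: 532 → 21 → 26 → 101 → 61 → 178 → 125 → 218 → 269 → 170 → 200 → 208 → 169 → 181 → 146 → 85 → 50 → 13 → 169  (repeats 169)
533: 533 → 30 → 197 → 169 → 181 → 146 → 85 → 50 → 13 → 169  (repeats 169)
534: 534 → 41 → 85 → 50 → 13 → 169 → 181 → 146 → 85  (repeats 85)
535: 535 → 54 → 45 → 173 → 269 → 170 → 200 → 208 → 169 → 181 → 146 → 85 → 50 → 13 → 169  (repeats 169)
base-16 happy: 529

1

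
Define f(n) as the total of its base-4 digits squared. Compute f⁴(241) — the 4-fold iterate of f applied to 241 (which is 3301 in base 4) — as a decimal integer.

241 = (3,3,0,1)_4 → 3² + 3² + 0² + 1² = 19
19 = (1,0,3)_4 → 1² + 0² + 3² = 10
10 = (2,2)_4 → 2² + 2² = 8
8 = (2,0)_4 → 2² + 0² = 4

4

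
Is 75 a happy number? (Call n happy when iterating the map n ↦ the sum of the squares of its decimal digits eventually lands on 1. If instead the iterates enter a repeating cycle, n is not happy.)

not happy

75 → 74
74 → 65
65 → 61
61 → 37
37 → 58
58 → 89
89 → 145
145 → 42
42 → 20
20 → 4
4 → 16
16 → 37  — 37 already seen; the sequence cycles without reaching 1.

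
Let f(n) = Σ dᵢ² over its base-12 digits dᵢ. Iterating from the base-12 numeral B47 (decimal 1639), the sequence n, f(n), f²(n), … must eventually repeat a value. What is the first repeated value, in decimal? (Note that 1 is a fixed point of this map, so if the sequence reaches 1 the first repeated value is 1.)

5

1639 = (11,4,7)_12 → 11² + 4² + 7² = 186
186 = (1,3,6)_12 → 1² + 3² + 6² = 46
46 = (3,10)_12 → 3² + 10² = 109
109 = (9,1)_12 → 9² + 1² = 82
82 = (6,10)_12 → 6² + 10² = 136
136 = (11,4)_12 → 11² + 4² = 137
137 = (11,5)_12 → 11² + 5² = 146
146 = (1,0,2)_12 → 1² + 0² + 2² = 5
5 = (5)_12 → 5² = 25
25 = (2,1)_12 → 2² + 1² = 5  — 5 already appeared earlier.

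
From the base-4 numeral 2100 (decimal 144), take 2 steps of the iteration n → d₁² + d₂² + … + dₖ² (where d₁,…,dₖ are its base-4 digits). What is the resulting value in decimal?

2

144 = (2,1,0,0)_4 → 2² + 1² + 0² + 0² = 5
5 = (1,1)_4 → 1² + 1² = 2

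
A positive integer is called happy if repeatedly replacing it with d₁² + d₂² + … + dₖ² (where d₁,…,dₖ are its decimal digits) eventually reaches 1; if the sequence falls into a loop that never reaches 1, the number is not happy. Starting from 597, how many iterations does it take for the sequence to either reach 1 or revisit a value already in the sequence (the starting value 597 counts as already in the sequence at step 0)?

597 → 5² + 9² + 7² = 25 + 81 + 49 = 155
155 → 1² + 5² + 5² = 1 + 25 + 25 = 51
51 → 5² + 1² = 25 + 1 = 26
26 → 2² + 6² = 4 + 36 = 40
40 → 4² + 0² = 16 + 0 = 16
16 → 1² + 6² = 1 + 36 = 37
37 → 3² + 7² = 9 + 49 = 58
58 → 5² + 8² = 25 + 64 = 89
89 → 8² + 9² = 64 + 81 = 145
145 → 1² + 4² + 5² = 1 + 16 + 25 = 42
42 → 4² + 2² = 16 + 4 = 20
20 → 2² + 0² = 4 + 0 = 4
4 → 4² = 16  — 16 repeats.
That took 13 steps.

13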